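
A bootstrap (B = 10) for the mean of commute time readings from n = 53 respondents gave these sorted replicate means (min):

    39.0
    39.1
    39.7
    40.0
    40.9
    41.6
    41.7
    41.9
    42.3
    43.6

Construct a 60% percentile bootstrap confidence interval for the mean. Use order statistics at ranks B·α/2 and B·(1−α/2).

(39.1, 41.9)

α = 0.40; lower rank = 10 × 0.200 = 2; upper rank = 10 × 0.800 = 8.
The 2nd smallest replicate is 39.1; the 8th is 41.9.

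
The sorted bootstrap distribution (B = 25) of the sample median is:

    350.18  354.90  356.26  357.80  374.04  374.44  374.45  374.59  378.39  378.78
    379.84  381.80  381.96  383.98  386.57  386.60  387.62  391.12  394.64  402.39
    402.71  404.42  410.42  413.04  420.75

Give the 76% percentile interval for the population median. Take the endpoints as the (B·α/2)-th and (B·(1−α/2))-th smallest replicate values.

(356.26, 404.42)

α = 0.24; lower rank = 25 × 0.120 = 3; upper rank = 25 × 0.880 = 22.
The 3rd smallest replicate is 356.26; the 22nd is 404.42.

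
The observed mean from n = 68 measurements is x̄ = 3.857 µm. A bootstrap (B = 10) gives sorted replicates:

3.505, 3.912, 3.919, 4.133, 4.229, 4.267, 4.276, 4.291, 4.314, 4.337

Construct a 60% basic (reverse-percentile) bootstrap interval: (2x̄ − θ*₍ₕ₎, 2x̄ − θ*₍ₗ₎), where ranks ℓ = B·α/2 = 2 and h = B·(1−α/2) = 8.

(3.423, 3.802)

Percentile endpoints at ranks 2 and 8: θ*₍2₎ = 3.912, θ*₍8₎ = 4.291.
Basic interval reflects these around x̄:
  lower = 2 × 3.857 − 4.291 = 3.423
  upper = 2 × 3.857 − 3.912 = 3.802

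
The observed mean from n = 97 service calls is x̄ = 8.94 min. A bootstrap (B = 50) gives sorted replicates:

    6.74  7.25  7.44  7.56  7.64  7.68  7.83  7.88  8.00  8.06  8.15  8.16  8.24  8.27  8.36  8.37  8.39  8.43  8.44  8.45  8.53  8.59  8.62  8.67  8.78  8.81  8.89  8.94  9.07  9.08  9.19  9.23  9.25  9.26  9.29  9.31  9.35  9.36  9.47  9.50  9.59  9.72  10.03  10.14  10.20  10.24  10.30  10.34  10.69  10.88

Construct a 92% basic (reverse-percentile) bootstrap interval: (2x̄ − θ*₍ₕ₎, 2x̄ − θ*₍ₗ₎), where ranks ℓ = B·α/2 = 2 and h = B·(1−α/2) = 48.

(7.54, 10.63)

Percentile endpoints at ranks 2 and 48: θ*₍2₎ = 7.25, θ*₍48₎ = 10.34.
Basic interval reflects these around x̄:
  lower = 2 × 8.94 − 10.34 = 7.54
  upper = 2 × 8.94 − 7.25 = 10.63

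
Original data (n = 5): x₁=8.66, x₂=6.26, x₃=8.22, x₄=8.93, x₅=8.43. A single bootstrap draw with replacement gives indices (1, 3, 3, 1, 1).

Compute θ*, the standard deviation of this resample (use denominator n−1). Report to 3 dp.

θ* = 0.241

Resample values: 8.66, 8.22, 8.22, 8.66, 8.66.
Mean = 8.4840; sum of squared deviations = 0.2323
s² = 0.2323 / 4 = 0.0581
s = √0.0581 = 0.241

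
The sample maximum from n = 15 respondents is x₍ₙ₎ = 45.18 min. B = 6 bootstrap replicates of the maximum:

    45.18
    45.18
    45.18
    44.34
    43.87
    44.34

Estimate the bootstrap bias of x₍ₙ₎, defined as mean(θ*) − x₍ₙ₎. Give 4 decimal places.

bias = −0.4983

mean(θ*) = (45.18 + 45.18 + 45.18 + 44.34 + 43.87 + 44.34) / 6 = 44.68167
bias = 44.68167 − 45.18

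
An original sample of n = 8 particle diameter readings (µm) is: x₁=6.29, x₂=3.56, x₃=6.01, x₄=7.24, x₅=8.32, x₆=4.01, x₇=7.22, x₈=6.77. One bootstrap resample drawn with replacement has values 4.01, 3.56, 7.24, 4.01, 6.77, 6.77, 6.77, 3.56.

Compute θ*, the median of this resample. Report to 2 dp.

Sorted: 3.56, 3.56, 4.01, 4.01, 6.77, 6.77, 6.77, 7.24
Median = average of the two middle values = 5.39

θ* = 5.39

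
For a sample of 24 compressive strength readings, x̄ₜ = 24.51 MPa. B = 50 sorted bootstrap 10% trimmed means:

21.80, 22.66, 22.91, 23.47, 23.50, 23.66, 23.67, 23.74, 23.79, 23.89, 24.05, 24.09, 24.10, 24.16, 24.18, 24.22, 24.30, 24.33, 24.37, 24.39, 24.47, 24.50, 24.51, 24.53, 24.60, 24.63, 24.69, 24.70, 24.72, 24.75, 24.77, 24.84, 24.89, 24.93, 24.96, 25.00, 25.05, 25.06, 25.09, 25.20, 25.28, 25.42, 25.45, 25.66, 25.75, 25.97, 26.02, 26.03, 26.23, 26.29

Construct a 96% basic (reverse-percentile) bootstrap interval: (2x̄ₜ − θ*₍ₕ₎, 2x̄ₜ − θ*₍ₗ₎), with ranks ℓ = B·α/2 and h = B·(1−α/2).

(22.79, 27.22)

Percentile endpoints at ranks 1 and 49: θ*₍1₎ = 21.80, θ*₍49₎ = 26.23.
Basic interval reflects these around x̄ₜ:
  lower = 2 × 24.51 − 26.23 = 22.79
  upper = 2 × 24.51 − 21.80 = 27.22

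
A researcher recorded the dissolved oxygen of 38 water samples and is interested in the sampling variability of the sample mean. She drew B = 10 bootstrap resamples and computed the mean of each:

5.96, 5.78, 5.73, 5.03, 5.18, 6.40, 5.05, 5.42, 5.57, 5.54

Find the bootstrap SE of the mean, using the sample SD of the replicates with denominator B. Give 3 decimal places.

SE* = 0.406

Bootstrap SE is the standard deviation of the 10 replicate means.
Mean of replicates: (5.96 + 5.78 + 5.73 + 5.03 + 5.18 + 6.40 + 5.05 + 5.42 + 5.57 + 5.54) / 10 = 55.6600 / 10 = 5.5660
Sum of squared deviations: (+0.3940)² + (+0.2140)² + (+0.1640)² + (−0.5360)² + (−0.3860)² + (+0.8340)² + (−0.5160)² + (−0.1460)² + (+0.0040)² + (−0.0260)² = 1.6480
Variance = 1.6480 / 10 = 0.1648
SE* = √0.1648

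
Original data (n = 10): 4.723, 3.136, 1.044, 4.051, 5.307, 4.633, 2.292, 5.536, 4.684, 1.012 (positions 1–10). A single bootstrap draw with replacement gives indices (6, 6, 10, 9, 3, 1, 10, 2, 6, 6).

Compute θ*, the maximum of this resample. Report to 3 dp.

Resample values: 4.633, 4.633, 1.012, 4.684, 1.044, 4.723, 1.012, 3.136, 4.633, 4.633.
Maximum = 4.723

θ* = 4.723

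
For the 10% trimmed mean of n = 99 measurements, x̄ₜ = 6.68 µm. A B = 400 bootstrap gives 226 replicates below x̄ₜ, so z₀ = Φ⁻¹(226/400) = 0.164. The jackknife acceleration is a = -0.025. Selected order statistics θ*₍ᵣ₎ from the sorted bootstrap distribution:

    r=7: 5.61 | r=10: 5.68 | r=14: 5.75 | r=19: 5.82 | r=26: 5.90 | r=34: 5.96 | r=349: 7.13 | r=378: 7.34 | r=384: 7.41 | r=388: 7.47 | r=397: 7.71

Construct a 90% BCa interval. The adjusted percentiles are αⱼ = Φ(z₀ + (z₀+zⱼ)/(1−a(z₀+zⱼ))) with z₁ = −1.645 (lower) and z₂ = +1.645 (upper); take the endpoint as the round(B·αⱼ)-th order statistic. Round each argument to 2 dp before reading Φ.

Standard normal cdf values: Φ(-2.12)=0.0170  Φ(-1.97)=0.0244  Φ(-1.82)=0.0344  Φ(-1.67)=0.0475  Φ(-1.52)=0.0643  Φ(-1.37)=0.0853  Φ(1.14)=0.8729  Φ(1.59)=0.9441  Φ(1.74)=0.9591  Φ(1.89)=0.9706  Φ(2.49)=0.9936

(5.96, 7.47)

Lower: z₀ + z₁ = 0.164 + (-1.645) = -1.481; 1 − a(z₀+z₁) = 1 − (-0.025)(-1.481) = 0.9630; argument = 0.164 + (-1.481)/0.9630 = -1.3739 → -1.37.
α₁ = Φ(-1.37) = 0.0853; rank = round(400 × 0.0853) = 34; θ*₍34₎ = 5.96.
Upper: z₀ + z₂ = 1.809; 1 − a(z₀+z₂) = 1.0452; argument = 1.8947 → 1.89; α₂ = 0.9706; rank = 388; θ*₍388₎ = 7.47.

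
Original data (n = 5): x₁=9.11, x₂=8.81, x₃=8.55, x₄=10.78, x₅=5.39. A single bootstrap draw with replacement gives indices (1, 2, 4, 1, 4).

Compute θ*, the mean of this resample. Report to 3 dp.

θ* = 9.718

Resample values: 9.11, 8.81, 10.78, 9.11, 10.78.
Mean = (9.11 + 8.81 + 10.78 + 9.11 + 10.78) / 5 = 48.590 / 5 = 9.718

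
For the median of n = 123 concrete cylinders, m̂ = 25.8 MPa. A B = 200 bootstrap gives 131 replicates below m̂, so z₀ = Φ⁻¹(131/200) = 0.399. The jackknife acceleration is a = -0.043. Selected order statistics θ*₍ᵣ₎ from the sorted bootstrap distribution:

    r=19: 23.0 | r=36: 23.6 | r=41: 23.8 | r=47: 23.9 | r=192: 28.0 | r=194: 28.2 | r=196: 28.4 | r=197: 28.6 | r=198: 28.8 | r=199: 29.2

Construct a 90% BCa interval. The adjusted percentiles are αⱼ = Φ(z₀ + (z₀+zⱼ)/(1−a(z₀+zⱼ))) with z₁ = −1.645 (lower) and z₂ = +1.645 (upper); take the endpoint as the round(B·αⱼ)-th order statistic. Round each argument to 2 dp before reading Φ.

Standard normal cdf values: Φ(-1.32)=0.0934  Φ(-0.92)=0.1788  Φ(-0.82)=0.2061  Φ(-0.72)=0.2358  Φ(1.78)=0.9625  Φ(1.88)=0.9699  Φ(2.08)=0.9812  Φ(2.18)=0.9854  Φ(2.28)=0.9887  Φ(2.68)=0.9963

Lower: z₀ + z₁ = 0.399 + (-1.645) = -1.246; 1 − a(z₀+z₁) = 1 − (-0.043)(-1.246) = 0.9464; argument = 0.399 + (-1.246)/0.9464 = -0.9175 → -0.92.
α₁ = Φ(-0.92) = 0.1788; rank = round(200 × 0.1788) = 36; θ*₍36₎ = 23.6.
Upper: z₀ + z₂ = 2.044; 1 − a(z₀+z₂) = 1.0879; argument = 2.2779 → 2.28; α₂ = 0.9887; rank = 198; θ*₍198₎ = 28.8.

(23.6, 28.8)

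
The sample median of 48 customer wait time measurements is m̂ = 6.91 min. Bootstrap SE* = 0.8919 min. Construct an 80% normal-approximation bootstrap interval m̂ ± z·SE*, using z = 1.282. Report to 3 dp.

Margin = 1.282 × 0.8919 = 1.1434
Interval: 6.91 ± 1.1434

(5.767, 8.053)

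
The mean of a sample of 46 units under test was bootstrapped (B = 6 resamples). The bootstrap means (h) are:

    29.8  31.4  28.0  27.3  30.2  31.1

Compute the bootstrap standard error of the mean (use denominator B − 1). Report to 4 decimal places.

SE* = 1.6573

Bootstrap SE is the standard deviation of the 6 replicate means.
Mean of replicates: (29.8 + 31.4 + 28.0 + 27.3 + 30.2 + 31.1) / 6 = 177.80000 / 6 = 29.63333
Sum of squared deviations: (+0.16667)² + (+1.76667)² + (−1.63333)² + (−2.33333)² + (+0.56667)² + (+1.46667)² = 13.73333
Variance = 13.73333 / 5 = 2.74667
SE* = √2.74667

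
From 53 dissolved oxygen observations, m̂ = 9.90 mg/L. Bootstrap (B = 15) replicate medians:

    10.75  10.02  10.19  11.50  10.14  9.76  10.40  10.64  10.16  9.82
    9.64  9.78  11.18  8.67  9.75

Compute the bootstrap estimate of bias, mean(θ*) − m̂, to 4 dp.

bias = +0.2600

mean(θ*) = (10.75 + 10.02 + 10.19 + 11.50 + 10.14 + 9.76 + 10.40 + 10.64 + 10.16 + 9.82 + 9.64 + 9.78 + 11.18 + 8.67 + 9.75) / 15 = 10.16000
bias = 10.16000 − 9.90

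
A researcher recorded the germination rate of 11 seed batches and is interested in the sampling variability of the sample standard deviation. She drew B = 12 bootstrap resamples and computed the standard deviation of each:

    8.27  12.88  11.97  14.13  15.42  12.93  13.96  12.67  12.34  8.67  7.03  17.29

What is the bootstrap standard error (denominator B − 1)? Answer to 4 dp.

Bootstrap SE is the standard deviation of the 12 replicate standard deviations.
Mean of replicates: (8.27 + 12.88 + 11.97 + 14.13 + 15.42 + 12.93 + 13.96 + 12.67 + 12.34 + 8.67 + 7.03 + 17.29) / 12 = 147.56000 / 12 = 12.29667
Sum of squared deviations: (−4.02667)² + (+0.58333)² + (−0.32667)² + (+1.83333)² + (+3.12333)² + (+0.63333)² + (+1.66333)² + (+0.37333)² + (+0.04333)² + (−3.62667)² + (−5.26667)² + (+4.99333)² = 98.91027
Variance = 98.91027 / 11 = 8.99184
SE* = √8.99184

SE* = 2.9986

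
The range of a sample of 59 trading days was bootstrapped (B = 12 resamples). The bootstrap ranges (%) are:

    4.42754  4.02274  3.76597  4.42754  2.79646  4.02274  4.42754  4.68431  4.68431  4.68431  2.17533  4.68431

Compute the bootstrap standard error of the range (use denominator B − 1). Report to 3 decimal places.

Bootstrap SE is the standard deviation of the 12 replicate ranges.
Mean of replicates: (4.42754 + 4.02274 + 3.76597 + 4.42754 + 2.79646 + 4.02274 + 4.42754 + 4.68431 + 4.68431 + 4.68431 + 2.17533 + 4.68431) / 12 = 48.803100 / 12 = 4.066925
Sum of squared deviations: (+0.360615)² + (−0.044185)² + (−0.300955)² + (+0.360615)² + (−1.270465)² + (−0.044185)² + (+0.360615)² + (+0.617385)² + (+0.617385)² + (+0.617385)² + (−1.891595)² + (+0.617385)² = 7.201478
Variance = 7.201478 / 11 = 0.654680
SE* = √0.654680

SE* = 0.809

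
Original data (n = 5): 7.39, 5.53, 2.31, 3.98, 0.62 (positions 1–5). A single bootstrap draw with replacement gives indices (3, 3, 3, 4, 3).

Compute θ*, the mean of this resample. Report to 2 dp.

Resample values: 2.31, 2.31, 2.31, 3.98, 2.31.
Mean = (2.31 + 2.31 + 2.31 + 3.98 + 2.31) / 5 = 13.220 / 5 = 2.64

θ* = 2.64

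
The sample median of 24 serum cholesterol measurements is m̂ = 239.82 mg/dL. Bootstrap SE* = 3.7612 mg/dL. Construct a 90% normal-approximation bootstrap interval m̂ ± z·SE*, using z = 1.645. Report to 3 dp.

(233.633, 246.007)

Margin = 1.645 × 3.7612 = 6.1872
Interval: 239.82 ± 6.1872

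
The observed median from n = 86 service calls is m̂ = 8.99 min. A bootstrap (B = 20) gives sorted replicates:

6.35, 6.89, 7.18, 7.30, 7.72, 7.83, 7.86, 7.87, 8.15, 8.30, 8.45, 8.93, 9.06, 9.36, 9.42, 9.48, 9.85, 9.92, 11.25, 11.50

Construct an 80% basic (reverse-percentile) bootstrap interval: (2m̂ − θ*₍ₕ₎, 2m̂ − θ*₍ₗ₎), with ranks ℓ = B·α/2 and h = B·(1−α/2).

(8.06, 11.09)

Percentile endpoints at ranks 2 and 18: θ*₍2₎ = 6.89, θ*₍18₎ = 9.92.
Basic interval reflects these around m̂:
  lower = 2 × 8.99 − 9.92 = 8.06
  upper = 2 × 8.99 − 6.89 = 11.09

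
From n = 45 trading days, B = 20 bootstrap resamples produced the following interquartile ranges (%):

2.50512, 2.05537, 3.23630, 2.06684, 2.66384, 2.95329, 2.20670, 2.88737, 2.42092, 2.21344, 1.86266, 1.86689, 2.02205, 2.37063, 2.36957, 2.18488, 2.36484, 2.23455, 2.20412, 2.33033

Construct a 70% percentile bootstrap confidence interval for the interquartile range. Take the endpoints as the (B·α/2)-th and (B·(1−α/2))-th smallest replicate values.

(2.02205, 2.66384)

Sorted replicates: 1.86266, 1.86689, 2.02205, 2.05537, 2.06684, 2.18488, 2.20412, 2.20670, 2.21344, 2.23455, 2.33033, 2.36484, 2.36957, 2.37063, 2.42092, 2.50512, 2.66384, 2.88737, 2.95329, 3.23630
α = 0.30; lower rank = 20 × 0.150 = 3; upper rank = 20 × 0.850 = 17.
The 3rd smallest replicate is 2.02205; the 17th is 2.66384.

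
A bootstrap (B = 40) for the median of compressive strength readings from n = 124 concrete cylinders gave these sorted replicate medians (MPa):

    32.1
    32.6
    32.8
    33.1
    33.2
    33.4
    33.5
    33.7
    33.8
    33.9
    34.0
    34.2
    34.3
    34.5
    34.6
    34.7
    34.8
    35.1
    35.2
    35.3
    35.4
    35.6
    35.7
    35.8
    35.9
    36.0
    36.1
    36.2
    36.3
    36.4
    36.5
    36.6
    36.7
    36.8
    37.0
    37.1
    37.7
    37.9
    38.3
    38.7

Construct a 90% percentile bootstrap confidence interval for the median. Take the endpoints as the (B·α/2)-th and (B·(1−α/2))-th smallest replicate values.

(32.6, 37.9)

α = 0.10; lower rank = 40 × 0.050 = 2; upper rank = 40 × 0.950 = 38.
The 2nd smallest replicate is 32.6; the 38th is 37.9.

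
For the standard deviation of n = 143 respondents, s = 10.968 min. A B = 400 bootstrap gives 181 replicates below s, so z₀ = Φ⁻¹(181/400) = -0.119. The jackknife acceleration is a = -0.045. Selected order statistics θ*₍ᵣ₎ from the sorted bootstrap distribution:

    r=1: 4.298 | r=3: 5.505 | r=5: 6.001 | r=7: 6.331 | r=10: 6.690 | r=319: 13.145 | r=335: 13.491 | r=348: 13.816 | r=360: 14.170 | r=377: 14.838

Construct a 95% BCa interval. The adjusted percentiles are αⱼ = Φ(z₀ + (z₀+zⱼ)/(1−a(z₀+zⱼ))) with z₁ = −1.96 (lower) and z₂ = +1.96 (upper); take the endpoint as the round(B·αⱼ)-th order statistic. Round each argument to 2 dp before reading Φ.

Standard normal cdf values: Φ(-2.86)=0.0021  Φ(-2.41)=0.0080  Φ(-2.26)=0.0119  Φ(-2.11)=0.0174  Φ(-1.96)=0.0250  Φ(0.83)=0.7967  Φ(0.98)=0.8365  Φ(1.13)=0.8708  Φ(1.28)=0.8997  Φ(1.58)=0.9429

Lower: z₀ + z₁ = -0.119 + (-1.960) = -2.079; 1 − a(z₀+z₁) = 1 − (-0.045)(-2.079) = 0.9064; argument = -0.119 + (-2.079)/0.9064 = -2.4126 → -2.41.
α₁ = Φ(-2.41) = 0.0080; rank = round(400 × 0.0080) = 3; θ*₍3₎ = 5.505.
Upper: z₀ + z₂ = 1.841; 1 − a(z₀+z₂) = 1.0828; argument = 1.5812 → 1.58; α₂ = 0.9429; rank = 377; θ*₍377₎ = 14.838.

(5.505, 14.838)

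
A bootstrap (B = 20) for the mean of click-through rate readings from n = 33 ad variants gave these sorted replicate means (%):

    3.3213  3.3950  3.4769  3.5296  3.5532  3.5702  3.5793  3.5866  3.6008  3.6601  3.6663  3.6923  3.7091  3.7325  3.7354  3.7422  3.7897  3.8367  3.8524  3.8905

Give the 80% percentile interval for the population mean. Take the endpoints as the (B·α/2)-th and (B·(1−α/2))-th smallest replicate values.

(3.3950, 3.8367)

α = 0.20; lower rank = 20 × 0.100 = 2; upper rank = 20 × 0.900 = 18.
The 2nd smallest replicate is 3.3950; the 18th is 3.8367.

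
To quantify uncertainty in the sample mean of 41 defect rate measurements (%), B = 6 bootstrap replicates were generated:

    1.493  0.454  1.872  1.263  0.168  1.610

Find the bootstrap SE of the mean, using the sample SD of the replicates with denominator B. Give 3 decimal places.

SE* = 0.621

Bootstrap SE is the standard deviation of the 6 replicate means.
Mean of replicates: (1.493 + 0.454 + 1.872 + 1.263 + 0.168 + 1.610) / 6 = 6.8600 / 6 = 1.1433
Sum of squared deviations: (+0.3497)² + (−0.6893)² + (+0.7287)² + (+0.1197)² + (−0.9753)² + (+0.4667)² = 2.3118
Variance = 2.3118 / 6 = 0.3853
SE* = √0.3853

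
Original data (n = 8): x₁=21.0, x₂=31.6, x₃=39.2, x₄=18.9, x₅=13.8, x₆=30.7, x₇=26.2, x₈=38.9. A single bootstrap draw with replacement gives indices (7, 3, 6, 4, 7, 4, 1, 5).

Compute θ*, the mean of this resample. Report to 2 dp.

Resample values: 26.2, 39.2, 30.7, 18.9, 26.2, 18.9, 21.0, 13.8.
Mean = (26.2 + 39.2 + 30.7 + 18.9 + 26.2 + 18.9 + 21.0 + 13.8) / 8 = 194.90 / 8 = 24.36

θ* = 24.36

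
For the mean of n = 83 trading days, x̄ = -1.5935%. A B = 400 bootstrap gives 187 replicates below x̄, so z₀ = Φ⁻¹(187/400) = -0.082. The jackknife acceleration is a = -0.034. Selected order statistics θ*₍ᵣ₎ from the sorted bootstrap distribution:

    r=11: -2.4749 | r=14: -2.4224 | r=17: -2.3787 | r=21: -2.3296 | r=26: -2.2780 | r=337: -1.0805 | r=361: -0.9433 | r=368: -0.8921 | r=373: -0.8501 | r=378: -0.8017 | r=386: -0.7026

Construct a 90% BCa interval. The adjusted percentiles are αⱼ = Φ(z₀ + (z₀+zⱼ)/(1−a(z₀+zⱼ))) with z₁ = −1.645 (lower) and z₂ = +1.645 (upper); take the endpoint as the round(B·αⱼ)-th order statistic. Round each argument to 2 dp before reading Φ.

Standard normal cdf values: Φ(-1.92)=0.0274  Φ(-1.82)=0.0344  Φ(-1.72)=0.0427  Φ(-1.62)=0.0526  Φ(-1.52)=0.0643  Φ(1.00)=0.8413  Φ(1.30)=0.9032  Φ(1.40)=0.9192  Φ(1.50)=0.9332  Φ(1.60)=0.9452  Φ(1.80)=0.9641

Lower: z₀ + z₁ = -0.082 + (-1.645) = -1.727; 1 − a(z₀+z₁) = 1 − (-0.034)(-1.727) = 0.9413; argument = -0.082 + (-1.727)/0.9413 = -1.9167 → -1.92.
α₁ = Φ(-1.92) = 0.0274; rank = round(400 × 0.0274) = 11; θ*₍11₎ = -2.4749.
Upper: z₀ + z₂ = 1.563; 1 − a(z₀+z₂) = 1.0531; argument = 1.4021 → 1.40; α₂ = 0.9192; rank = 368; θ*₍368₎ = -0.8921.

(-2.4749, -0.8921)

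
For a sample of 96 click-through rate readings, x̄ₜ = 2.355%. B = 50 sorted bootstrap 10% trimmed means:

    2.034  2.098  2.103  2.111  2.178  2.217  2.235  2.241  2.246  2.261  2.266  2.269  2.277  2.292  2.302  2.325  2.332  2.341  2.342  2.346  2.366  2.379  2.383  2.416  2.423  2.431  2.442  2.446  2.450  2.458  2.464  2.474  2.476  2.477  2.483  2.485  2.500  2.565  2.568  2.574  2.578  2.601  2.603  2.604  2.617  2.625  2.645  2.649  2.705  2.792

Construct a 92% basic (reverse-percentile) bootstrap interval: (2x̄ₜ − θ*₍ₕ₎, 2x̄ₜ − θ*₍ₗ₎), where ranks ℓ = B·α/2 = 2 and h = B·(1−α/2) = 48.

(2.061, 2.612)

Percentile endpoints at ranks 2 and 48: θ*₍2₎ = 2.098, θ*₍48₎ = 2.649.
Basic interval reflects these around x̄ₜ:
  lower = 2 × 2.355 − 2.649 = 2.061
  upper = 2 × 2.355 − 2.098 = 2.612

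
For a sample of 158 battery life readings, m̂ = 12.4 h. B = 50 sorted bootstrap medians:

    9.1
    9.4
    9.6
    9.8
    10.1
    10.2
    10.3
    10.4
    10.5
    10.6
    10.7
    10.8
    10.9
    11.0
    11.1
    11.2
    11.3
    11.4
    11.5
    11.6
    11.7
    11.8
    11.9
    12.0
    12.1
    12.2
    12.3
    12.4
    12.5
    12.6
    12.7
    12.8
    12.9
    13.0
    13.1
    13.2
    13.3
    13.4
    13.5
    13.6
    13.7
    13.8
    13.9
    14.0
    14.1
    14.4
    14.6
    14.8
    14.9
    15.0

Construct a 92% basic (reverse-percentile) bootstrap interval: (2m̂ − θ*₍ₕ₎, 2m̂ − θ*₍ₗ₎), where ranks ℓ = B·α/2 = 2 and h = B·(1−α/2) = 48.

Percentile endpoints at ranks 2 and 48: θ*₍2₎ = 9.4, θ*₍48₎ = 14.8.
Basic interval reflects these around m̂:
  lower = 2 × 12.4 − 14.8 = 10.0
  upper = 2 × 12.4 − 9.4 = 15.4

(10.0, 15.4)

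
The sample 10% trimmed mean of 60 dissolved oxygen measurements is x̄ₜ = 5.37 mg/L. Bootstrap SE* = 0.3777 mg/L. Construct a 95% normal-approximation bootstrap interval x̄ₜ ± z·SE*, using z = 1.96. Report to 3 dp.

(4.630, 6.110)

Margin = 1.96 × 0.3777 = 0.7403
Interval: 5.37 ± 0.7403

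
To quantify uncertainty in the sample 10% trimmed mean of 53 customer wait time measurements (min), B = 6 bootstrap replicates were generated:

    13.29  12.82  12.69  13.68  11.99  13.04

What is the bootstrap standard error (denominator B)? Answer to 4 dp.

Bootstrap SE is the standard deviation of the 6 replicate 10% trimmed means.
Mean of replicates: (13.29 + 12.82 + 12.69 + 13.68 + 11.99 + 13.04) / 6 = 77.51000 / 6 = 12.91833
Sum of squared deviations: (+0.37167)² + (−0.09833)² + (−0.22833)² + (+0.76167)² + (−0.92833)² + (+0.12167)² = 1.65668
Variance = 1.65668 / 6 = 0.27611
SE* = √0.27611

SE* = 0.5255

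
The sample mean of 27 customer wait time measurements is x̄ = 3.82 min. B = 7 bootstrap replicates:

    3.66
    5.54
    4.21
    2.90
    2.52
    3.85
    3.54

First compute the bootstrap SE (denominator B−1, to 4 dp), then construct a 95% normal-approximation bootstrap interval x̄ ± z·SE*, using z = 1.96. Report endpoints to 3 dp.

Mean of replicates = 3.7457; sum of squared deviations = 5.7132; SE* = √(5.7132/6) = 0.9758
Margin = 1.96 × 0.9758 = 1.9126
Interval: 3.82 ± 1.9126

(1.907, 5.733)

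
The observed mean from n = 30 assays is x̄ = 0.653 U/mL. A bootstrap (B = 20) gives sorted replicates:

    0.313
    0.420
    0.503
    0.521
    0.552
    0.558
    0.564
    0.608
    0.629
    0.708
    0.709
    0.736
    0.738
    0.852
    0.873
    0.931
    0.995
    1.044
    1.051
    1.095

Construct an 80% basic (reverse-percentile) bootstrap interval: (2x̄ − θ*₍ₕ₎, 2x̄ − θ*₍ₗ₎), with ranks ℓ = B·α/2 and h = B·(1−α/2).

Percentile endpoints at ranks 2 and 18: θ*₍2₎ = 0.420, θ*₍18₎ = 1.044.
Basic interval reflects these around x̄:
  lower = 2 × 0.653 − 1.044 = 0.262
  upper = 2 × 0.653 − 0.420 = 0.886

(0.262, 0.886)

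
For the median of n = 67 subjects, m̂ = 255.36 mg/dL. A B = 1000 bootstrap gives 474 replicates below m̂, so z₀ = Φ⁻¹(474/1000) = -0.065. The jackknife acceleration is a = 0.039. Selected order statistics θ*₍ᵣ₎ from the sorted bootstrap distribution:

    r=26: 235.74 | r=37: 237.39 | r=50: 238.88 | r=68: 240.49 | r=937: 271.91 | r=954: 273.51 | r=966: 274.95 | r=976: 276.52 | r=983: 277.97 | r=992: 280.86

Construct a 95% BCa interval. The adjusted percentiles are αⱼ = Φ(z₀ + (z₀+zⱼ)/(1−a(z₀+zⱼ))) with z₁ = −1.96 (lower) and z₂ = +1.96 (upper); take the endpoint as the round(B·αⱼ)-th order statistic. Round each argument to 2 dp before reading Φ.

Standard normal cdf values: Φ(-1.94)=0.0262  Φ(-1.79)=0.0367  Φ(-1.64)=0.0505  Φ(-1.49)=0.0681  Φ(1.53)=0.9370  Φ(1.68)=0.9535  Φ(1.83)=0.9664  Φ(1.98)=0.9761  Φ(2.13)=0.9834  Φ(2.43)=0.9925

Lower: z₀ + z₁ = -0.065 + (-1.960) = -2.025; 1 − a(z₀+z₁) = 1 − (0.039)(-2.025) = 1.0790; argument = -0.065 + (-2.025)/1.0790 = -1.9418 → -1.94.
α₁ = Φ(-1.94) = 0.0262; rank = round(1000 × 0.0262) = 26; θ*₍26₎ = 235.74.
Upper: z₀ + z₂ = 1.895; 1 − a(z₀+z₂) = 0.9261; argument = 1.9812 → 1.98; α₂ = 0.9761; rank = 976; θ*₍976₎ = 276.52.

(235.74, 276.52)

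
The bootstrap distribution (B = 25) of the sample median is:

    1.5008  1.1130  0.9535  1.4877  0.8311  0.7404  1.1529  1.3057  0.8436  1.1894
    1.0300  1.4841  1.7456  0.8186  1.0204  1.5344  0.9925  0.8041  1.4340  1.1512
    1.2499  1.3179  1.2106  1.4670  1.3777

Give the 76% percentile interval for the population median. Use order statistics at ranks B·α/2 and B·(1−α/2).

Sorted replicates: 0.7404, 0.8041, 0.8186, 0.8311, 0.8436, 0.9535, 0.9925, 1.0204, 1.0300, 1.1130, 1.1512, 1.1529, 1.1894, 1.2106, 1.2499, 1.3057, 1.3179, 1.3777, 1.4340, 1.4670, 1.4841, 1.4877, 1.5008, 1.5344, 1.7456
α = 0.24; lower rank = 25 × 0.120 = 3; upper rank = 25 × 0.880 = 22.
The 3rd smallest replicate is 0.8186; the 22nd is 1.4877.

(0.8186, 1.4877)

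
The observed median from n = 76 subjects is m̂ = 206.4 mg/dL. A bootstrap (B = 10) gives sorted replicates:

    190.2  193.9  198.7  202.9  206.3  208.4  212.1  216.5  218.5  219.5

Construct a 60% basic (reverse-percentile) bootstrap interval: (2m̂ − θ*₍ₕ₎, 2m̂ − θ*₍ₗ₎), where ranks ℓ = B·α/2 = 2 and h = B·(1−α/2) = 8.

Percentile endpoints at ranks 2 and 8: θ*₍2₎ = 193.9, θ*₍8₎ = 216.5.
Basic interval reflects these around m̂:
  lower = 2 × 206.4 − 216.5 = 196.3
  upper = 2 × 206.4 − 193.9 = 218.9

(196.3, 218.9)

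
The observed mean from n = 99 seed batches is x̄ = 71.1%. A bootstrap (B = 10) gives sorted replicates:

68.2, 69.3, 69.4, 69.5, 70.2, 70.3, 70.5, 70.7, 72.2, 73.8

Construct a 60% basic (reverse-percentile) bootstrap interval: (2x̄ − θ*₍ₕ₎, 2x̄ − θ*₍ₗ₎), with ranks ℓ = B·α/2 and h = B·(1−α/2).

Percentile endpoints at ranks 2 and 8: θ*₍2₎ = 69.3, θ*₍8₎ = 70.7.
Basic interval reflects these around x̄:
  lower = 2 × 71.1 − 70.7 = 71.5
  upper = 2 × 71.1 − 69.3 = 72.9

(71.5, 72.9)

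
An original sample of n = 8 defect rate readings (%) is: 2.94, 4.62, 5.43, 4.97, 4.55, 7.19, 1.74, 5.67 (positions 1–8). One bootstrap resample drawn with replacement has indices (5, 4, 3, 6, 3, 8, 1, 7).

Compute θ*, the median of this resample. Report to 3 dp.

Resample values: 4.55, 4.97, 5.43, 7.19, 5.43, 5.67, 2.94, 1.74.
Sorted: 1.74, 2.94, 4.55, 4.97, 5.43, 5.43, 5.67, 7.19
Median = average of the two middle values = 5.200

θ* = 5.200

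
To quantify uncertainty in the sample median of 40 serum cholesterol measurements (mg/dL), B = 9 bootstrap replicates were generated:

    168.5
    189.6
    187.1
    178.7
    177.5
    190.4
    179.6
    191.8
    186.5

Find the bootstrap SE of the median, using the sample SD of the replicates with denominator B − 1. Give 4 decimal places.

SE* = 7.7019

Bootstrap SE is the standard deviation of the 9 replicate medians.
Mean of replicates: (168.5 + 189.6 + 187.1 + 178.7 + 177.5 + 190.4 + 179.6 + 191.8 + 186.5) / 9 = 1649.70000 / 9 = 183.30000
Sum of squared deviations: (−14.80000)² + (+6.30000)² + (+3.80000)² + (−4.60000)² + (−5.80000)² + (+7.10000)² + (−3.70000)² + (+8.50000)² + (+3.20000)² = 474.56000
Variance = 474.56000 / 8 = 59.32000
SE* = √59.32000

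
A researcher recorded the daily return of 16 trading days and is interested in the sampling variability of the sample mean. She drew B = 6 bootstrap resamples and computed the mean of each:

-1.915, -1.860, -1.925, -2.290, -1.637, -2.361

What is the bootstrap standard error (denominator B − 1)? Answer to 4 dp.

SE* = 0.2752

Bootstrap SE is the standard deviation of the 6 replicate means.
Mean of replicates: ((-1.915) + (-1.860) + (-1.925) + (-2.290) + (-1.637) + (-2.361)) / 6 = -11.98800 / 6 = -1.99800
Sum of squared deviations: (+0.08300)² + (+0.13800)² + (+0.07300)² + (−0.29200)² + (+0.36100)² + (−0.36300)² = 0.37862
Variance = 0.37862 / 5 = 0.07572
SE* = √0.07572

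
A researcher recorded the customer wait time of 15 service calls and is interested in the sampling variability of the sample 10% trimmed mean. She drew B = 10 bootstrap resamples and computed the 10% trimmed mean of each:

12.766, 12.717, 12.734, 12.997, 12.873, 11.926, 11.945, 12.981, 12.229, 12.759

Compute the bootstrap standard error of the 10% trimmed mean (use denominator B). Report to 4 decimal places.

SE* = 0.3850

Bootstrap SE is the standard deviation of the 10 replicate 10% trimmed means.
Mean of replicates: (12.766 + 12.717 + 12.734 + 12.997 + 12.873 + 11.926 + 11.945 + 12.981 + 12.229 + 12.759) / 10 = 125.92700 / 10 = 12.59270
Sum of squared deviations: (+0.17330)² + (+0.12430)² + (+0.14130)² + (+0.40430)² + (+0.28030)² + (−0.66670)² + (−0.64770)² + (+0.38830)² + (−0.36370)² + (+0.16630)² = 1.48219
Variance = 1.48219 / 10 = 0.14822
SE* = √0.14822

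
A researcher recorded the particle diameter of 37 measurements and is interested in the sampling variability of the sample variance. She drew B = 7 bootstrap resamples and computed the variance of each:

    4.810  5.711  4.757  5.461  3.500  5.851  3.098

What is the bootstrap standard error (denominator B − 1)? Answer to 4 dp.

SE* = 1.0752

Bootstrap SE is the standard deviation of the 7 replicate variances.
Mean of replicates: (4.810 + 5.711 + 4.757 + 5.461 + 3.500 + 5.851 + 3.098) / 7 = 33.18800 / 7 = 4.74114
Sum of squared deviations: (+0.06886)² + (+0.96986)² + (+0.01586)² + (+0.71986)² + (−1.24114)² + (+1.10986)² + (−1.64314)² = 6.93595
Variance = 6.93595 / 6 = 1.15599
SE* = √1.15599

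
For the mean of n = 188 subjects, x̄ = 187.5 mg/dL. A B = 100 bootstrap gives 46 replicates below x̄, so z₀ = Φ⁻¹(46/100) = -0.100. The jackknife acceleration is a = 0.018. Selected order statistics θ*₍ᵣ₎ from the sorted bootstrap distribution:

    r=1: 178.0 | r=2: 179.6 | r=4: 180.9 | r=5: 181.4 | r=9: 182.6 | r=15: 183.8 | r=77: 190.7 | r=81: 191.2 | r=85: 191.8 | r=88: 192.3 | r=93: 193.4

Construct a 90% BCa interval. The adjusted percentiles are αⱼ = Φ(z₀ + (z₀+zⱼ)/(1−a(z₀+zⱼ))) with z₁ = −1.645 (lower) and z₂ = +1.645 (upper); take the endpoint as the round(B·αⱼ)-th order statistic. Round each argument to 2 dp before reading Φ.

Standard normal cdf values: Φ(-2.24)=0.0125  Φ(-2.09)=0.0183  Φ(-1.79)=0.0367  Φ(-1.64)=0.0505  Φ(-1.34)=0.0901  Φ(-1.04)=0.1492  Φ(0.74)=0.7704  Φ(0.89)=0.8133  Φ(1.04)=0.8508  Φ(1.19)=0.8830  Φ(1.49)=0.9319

Lower: z₀ + z₁ = -0.100 + (-1.645) = -1.745; 1 − a(z₀+z₁) = 1 − (0.018)(-1.745) = 1.0314; argument = -0.100 + (-1.745)/1.0314 = -1.7919 → -1.79.
α₁ = Φ(-1.79) = 0.0367; rank = round(100 × 0.0367) = 4; θ*₍4₎ = 180.9.
Upper: z₀ + z₂ = 1.545; 1 − a(z₀+z₂) = 0.9722; argument = 1.4892 → 1.49; α₂ = 0.9319; rank = 93; θ*₍93₎ = 193.4.

(180.9, 193.4)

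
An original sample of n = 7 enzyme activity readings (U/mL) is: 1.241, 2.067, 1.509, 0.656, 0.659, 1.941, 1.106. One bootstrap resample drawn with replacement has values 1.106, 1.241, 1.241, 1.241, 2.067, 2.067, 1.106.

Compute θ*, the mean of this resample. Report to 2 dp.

Mean = (1.106 + 1.241 + 1.241 + 1.241 + 2.067 + 2.067 + 1.106) / 7 = 10.0690 / 7 = 1.44

θ* = 1.44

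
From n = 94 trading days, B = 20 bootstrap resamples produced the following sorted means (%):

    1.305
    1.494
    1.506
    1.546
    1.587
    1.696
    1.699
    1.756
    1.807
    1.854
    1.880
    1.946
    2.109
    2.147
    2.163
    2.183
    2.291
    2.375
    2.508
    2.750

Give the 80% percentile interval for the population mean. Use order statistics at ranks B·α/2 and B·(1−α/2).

α = 0.20; lower rank = 20 × 0.100 = 2; upper rank = 20 × 0.900 = 18.
The 2nd smallest replicate is 1.494; the 18th is 2.375.

(1.494, 2.375)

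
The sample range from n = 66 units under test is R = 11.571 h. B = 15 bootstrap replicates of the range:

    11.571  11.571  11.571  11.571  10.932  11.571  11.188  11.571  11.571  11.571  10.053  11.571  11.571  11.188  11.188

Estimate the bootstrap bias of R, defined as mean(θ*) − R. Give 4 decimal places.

bias = −0.2204

mean(θ*) = (11.571 + 11.571 + 11.571 + 11.571 + 10.932 + 11.571 + 11.188 + 11.571 + 11.571 + 11.571 + 10.053 + 11.571 + 11.571 + 11.188 + 11.188) / 15 = 11.35060
bias = 11.35060 − 11.571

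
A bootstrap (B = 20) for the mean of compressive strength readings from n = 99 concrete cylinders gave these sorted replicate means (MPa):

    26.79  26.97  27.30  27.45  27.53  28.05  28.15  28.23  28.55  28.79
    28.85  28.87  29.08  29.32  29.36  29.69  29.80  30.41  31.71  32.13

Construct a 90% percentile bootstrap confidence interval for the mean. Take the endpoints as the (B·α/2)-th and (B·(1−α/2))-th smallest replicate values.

(26.79, 31.71)

α = 0.10; lower rank = 20 × 0.050 = 1; upper rank = 20 × 0.950 = 19.
The 1st smallest replicate is 26.79; the 19th is 31.71.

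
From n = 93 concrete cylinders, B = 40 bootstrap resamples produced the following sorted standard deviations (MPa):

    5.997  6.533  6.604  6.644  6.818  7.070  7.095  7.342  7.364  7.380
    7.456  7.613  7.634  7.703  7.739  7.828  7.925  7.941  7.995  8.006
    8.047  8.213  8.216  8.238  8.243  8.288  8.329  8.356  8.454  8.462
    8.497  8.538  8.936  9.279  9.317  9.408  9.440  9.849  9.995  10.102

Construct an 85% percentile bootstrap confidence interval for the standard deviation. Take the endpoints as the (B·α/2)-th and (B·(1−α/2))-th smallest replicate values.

(6.604, 9.440)

α = 0.15; lower rank = 40 × 0.075 = 3; upper rank = 40 × 0.925 = 37.
The 3rd smallest replicate is 6.604; the 37th is 9.440.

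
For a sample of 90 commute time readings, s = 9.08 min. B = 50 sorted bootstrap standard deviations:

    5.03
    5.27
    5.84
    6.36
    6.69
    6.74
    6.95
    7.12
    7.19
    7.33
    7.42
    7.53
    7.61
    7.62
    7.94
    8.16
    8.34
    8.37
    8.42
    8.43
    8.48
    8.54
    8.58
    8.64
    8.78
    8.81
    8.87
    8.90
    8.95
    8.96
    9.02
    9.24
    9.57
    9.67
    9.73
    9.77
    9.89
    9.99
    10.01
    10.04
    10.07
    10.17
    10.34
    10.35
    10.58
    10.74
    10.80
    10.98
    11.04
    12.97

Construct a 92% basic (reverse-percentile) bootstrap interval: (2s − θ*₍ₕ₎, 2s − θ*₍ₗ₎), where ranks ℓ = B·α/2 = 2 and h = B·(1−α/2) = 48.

(7.18, 12.89)

Percentile endpoints at ranks 2 and 48: θ*₍2₎ = 5.27, θ*₍48₎ = 10.98.
Basic interval reflects these around s:
  lower = 2 × 9.08 − 10.98 = 7.18
  upper = 2 × 9.08 − 5.27 = 12.89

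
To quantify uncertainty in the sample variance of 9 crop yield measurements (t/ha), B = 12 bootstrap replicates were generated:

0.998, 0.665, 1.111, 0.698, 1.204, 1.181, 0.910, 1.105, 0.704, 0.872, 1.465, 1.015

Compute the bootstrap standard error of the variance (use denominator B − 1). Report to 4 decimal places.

Bootstrap SE is the standard deviation of the 12 replicate variances.
Mean of replicates: (0.998 + 0.665 + 1.111 + 0.698 + 1.204 + 1.181 + 0.910 + 1.105 + 0.704 + 0.872 + 1.465 + 1.015) / 12 = 11.92800 / 12 = 0.99400
Sum of squared deviations: (+0.00400)² + (−0.32900)² + (+0.11700)² + (−0.29600)² + (+0.21000)² + (+0.18700)² + (−0.08400)² + (+0.11100)² + (−0.29000)² + (−0.12200)² + (+0.47100)² + (+0.02100)² = 0.62927
Variance = 0.62927 / 11 = 0.05721
SE* = √0.05721

SE* = 0.2392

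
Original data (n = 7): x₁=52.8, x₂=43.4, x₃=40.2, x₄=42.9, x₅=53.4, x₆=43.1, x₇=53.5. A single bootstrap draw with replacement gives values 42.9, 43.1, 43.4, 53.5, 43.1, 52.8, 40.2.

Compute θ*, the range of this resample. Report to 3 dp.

Range = 53.5 − 40.2 = 13.300

θ* = 13.300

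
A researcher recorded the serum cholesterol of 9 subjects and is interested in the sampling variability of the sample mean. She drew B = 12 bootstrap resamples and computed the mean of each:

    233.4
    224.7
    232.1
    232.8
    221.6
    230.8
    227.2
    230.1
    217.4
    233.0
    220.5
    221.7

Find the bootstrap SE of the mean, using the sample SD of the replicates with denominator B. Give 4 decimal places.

Bootstrap SE is the standard deviation of the 12 replicate means.
Mean of replicates: (233.4 + 224.7 + 232.1 + 232.8 + 221.6 + 230.8 + 227.2 + 230.1 + 217.4 + 233.0 + 220.5 + 221.7) / 12 = 2725.30000 / 12 = 227.10833
Sum of squared deviations: (+6.29167)² + (−2.40833)² + (+4.99167)² + (+5.69167)² + (−5.50833)² + (+3.69167)² + (+0.09167)² + (+2.99167)² + (−9.70833)² + (+5.89167)² + (−6.60833)² + (−5.40833)² = 357.50917
Variance = 357.50917 / 12 = 29.79243
SE* = √29.79243

SE* = 5.4582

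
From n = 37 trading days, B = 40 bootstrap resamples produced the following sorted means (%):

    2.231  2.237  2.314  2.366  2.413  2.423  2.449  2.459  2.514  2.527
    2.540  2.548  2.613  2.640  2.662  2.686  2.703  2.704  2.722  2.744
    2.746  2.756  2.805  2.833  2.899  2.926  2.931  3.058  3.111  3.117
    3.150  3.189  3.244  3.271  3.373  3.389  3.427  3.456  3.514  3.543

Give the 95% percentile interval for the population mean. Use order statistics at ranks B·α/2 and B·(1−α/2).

(2.231, 3.514)

α = 0.05; lower rank = 40 × 0.025 = 1; upper rank = 40 × 0.975 = 39.
The 1st smallest replicate is 2.231; the 39th is 3.514.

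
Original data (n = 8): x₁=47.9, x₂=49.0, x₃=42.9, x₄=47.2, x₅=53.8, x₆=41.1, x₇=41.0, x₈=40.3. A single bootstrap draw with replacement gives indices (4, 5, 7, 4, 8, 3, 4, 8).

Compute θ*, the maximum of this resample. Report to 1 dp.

θ* = 53.8

Resample values: 47.2, 53.8, 41.0, 47.2, 40.3, 42.9, 47.2, 40.3.
Maximum = 53.8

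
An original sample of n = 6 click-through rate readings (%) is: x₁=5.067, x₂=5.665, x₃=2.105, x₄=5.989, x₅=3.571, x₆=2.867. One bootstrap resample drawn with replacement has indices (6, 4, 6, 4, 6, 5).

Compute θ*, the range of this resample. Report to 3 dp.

θ* = 3.122

Resample values: 2.867, 5.989, 2.867, 5.989, 2.867, 3.571.
Range = 5.989 − 2.867 = 3.122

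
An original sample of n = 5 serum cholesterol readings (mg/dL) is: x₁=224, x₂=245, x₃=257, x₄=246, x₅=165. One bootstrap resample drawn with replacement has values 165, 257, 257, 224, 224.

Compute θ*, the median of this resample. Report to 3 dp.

θ* = 224.000

Sorted: 165, 224, 224, 257, 257
Median = middle value = 224.000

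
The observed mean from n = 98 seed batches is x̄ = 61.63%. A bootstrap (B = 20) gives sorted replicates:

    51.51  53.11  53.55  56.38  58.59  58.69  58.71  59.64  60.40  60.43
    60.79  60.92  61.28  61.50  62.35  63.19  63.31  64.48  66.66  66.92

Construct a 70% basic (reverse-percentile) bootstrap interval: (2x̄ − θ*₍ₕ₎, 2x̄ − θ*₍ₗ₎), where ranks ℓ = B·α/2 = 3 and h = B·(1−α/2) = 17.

Percentile endpoints at ranks 3 and 17: θ*₍3₎ = 53.55, θ*₍17₎ = 63.31.
Basic interval reflects these around x̄:
  lower = 2 × 61.63 − 63.31 = 59.95
  upper = 2 × 61.63 − 53.55 = 69.71

(59.95, 69.71)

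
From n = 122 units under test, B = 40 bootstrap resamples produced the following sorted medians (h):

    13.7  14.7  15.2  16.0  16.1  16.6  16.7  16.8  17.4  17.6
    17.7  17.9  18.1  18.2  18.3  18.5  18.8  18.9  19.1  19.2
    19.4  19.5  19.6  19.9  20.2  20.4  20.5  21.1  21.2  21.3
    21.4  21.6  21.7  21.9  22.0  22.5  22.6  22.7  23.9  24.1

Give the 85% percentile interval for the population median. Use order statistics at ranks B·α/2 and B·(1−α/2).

(15.2, 22.6)

α = 0.15; lower rank = 40 × 0.075 = 3; upper rank = 40 × 0.925 = 37.
The 3rd smallest replicate is 15.2; the 37th is 22.6.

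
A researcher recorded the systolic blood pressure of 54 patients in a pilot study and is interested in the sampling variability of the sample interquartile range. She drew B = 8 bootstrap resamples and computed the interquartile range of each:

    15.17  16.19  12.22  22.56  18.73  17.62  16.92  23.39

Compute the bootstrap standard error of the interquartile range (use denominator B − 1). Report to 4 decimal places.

Bootstrap SE is the standard deviation of the 8 replicate interquartile ranges.
Mean of replicates: (15.17 + 16.19 + 12.22 + 22.56 + 18.73 + 17.62 + 16.92 + 23.39) / 8 = 142.80000 / 8 = 17.85000
Sum of squared deviations: (−2.68000)² + (−1.66000)² + (−5.63000)² + (+4.71000)² + (+0.88000)² + (−0.23000)² + (−0.93000)² + (+5.54000)² = 96.20280
Variance = 96.20280 / 7 = 13.74326
SE* = √13.74326

SE* = 3.7072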